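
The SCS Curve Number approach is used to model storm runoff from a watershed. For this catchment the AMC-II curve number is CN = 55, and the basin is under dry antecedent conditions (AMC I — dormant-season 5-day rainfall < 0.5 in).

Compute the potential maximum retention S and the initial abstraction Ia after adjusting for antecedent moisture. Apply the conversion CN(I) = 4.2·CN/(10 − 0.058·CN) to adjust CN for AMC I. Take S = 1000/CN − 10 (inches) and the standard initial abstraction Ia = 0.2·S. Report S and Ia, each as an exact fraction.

Adjust CN=55 to AMC I: 4.2·55/(10 − 0.058·55) → 231 ÷ (681/100) = 7700/227 ≈ 33.921
S = 1000/(7700/227) − 10 = 1500/77 in ≈ 19.481 in
Ia = 0.2·(1500/77) = 300/77 in ≈ 3.896 in

S = 1500/77 in ≈ 19.481 in; Ia = 300/77 in ≈ 3.896 in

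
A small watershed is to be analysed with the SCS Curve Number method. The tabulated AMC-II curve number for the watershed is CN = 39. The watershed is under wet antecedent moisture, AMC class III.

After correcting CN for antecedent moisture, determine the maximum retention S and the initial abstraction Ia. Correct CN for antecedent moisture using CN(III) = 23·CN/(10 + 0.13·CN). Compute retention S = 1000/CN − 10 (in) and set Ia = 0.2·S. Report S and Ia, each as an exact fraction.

S = 6100/897 in ≈ 6.800 in; Ia = 1220/897 in ≈ 1.360 in

Adjust CN=39 to AMC III: 23·39/(10 + 0.13·39) → 897 ÷ (1507/100) = 89700/1507 ≈ 59.522
Max retention: S = 1000/(89700/1507) − 10 = 6100/897 in (≈ 6.800 in)
Ia = 0.2·(6100/897) = 1220/897 in ≈ 1.360 in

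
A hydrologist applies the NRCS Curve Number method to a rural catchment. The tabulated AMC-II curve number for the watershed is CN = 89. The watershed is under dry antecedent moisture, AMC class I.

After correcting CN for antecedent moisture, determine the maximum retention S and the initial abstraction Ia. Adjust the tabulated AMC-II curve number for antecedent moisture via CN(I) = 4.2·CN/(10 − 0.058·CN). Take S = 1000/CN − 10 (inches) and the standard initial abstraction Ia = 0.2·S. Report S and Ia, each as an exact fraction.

Dry (AMC I): CN(I) = 4.2·89/(10 − 0.058·89) = (1869/5)/(2419/500) = 186900/2419 ≈ 77.263
S = 1000/(186900/2419) − 10 = 5500/1869 in ≈ 2.943 in
Ia = 0.2·(5500/1869) = 1100/1869 in ≈ 0.589 in

S = 5500/1869 in ≈ 2.943 in; Ia = 1100/1869 in ≈ 0.589 in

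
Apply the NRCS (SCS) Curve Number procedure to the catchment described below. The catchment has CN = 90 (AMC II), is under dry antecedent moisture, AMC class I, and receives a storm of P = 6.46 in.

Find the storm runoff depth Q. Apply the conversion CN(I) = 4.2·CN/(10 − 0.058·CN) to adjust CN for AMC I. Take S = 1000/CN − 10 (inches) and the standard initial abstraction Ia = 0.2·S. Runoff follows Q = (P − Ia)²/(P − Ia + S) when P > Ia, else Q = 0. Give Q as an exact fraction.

Q = 3141266209/765894150 in ≈ 4.101 in

Adjust CN=90 to AMC I: 4.2·90/(10 − 0.058·90) → 378 ÷ (239/50) = 18900/239 ≈ 79.079
S = 1000/(18900/239) − 10 = 500/189 in ≈ 2.646 in
Ia = 0.2·(500/189) = 100/189 in ≈ 0.529 in
Since P=6.460 > Ia=0.529: effective rainfall P−Ia = 56047/9450 in
Q = (56047/9450)²/((56047/9450) + 500/189) = (3141266209/89302500)/(81047/9450) = 3141266209/765894150 in ≈ 4.101 in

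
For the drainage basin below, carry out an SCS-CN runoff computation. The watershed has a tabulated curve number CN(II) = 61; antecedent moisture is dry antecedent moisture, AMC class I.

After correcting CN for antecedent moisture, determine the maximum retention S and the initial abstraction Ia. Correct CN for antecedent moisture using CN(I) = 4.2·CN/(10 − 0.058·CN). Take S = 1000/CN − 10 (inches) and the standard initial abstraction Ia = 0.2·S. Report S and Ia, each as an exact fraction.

S = 6500/427 in ≈ 15.222 in; Ia = 1300/427 in ≈ 3.044 in

Adjust CN=61 to AMC I: 4.2·61/(10 − 0.058·61) → (1281/5) ÷ (3231/500) = 42700/1077 ≈ 39.647
Retention S: 1000/CN − 10 with CN=39.647 → S = 6500/427 ≈ 15.222 in
Initial abstraction Ia = S/5 = (6500/427)/5 = 1300/427 ≈ 3.044 in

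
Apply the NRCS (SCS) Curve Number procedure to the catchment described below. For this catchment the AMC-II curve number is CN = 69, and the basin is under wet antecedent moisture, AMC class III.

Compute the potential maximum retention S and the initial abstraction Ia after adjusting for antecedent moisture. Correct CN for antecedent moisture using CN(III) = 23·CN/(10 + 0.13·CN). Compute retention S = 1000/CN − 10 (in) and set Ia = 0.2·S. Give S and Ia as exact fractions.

S = 3100/1587 in ≈ 1.953 in; Ia = 620/1587 in ≈ 0.391 in

CN(III) from CN(II)=69: (23·69)/(10 + 0.13·69) = 158700/1897 ≈ 83.658
Max retention: S = 1000/(158700/1897) − 10 = 3100/1587 in (≈ 1.953 in)
Initial abstraction Ia = S/5 = (3100/1587)/5 = 620/1587 ≈ 0.391 in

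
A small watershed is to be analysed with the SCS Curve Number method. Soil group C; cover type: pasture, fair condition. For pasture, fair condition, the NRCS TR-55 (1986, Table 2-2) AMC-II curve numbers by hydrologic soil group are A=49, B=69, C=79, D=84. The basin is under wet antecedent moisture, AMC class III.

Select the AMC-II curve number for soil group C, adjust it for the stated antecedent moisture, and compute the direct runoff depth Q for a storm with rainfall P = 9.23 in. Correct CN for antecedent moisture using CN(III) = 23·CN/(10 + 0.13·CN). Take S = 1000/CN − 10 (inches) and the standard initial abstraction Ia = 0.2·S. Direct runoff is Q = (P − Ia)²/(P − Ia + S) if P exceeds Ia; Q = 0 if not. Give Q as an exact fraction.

Q = 2673522578281/335253034700 in ≈ 7.975 in

NRCS table: pasture, fair condition, soil group C → CN(II) = 79
Adjust CN=79 to AMC III: 23·79/(10 + 0.13·79) → 1817 ÷ (2027/100) = 181700/2027 ≈ 89.640
Max retention: S = 1000/(181700/2027) − 10 = 2100/1817 in (≈ 1.156 in)
Ia = 0.2S: 0.2·1.156 = 0.231 in (exactly 420/1817)
Excess rainfall: 9.230 − 0.231 = 8.999 in; P > Ia so Q > 0
Q = (1635091/181700)²/((1635091/181700) + 2100/1817) = (2673522578281/33014890000)/(1845091/181700) = 2673522578281/335253034700 in ≈ 7.975 in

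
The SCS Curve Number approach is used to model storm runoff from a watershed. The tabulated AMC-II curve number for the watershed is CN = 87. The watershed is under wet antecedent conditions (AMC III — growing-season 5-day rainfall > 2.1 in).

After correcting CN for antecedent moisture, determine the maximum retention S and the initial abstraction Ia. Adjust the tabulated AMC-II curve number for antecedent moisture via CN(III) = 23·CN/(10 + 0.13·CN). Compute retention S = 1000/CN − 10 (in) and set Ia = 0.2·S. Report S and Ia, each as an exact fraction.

CN(III) from CN(II)=87: (23·87)/(10 + 0.13·87) = 200100/2131 ≈ 93.900
Max retention: S = 1000/(200100/2131) − 10 = 1300/2001 in (≈ 0.650 in)
Ia = 0.2·(1300/2001) = 260/2001 in ≈ 0.130 in

S = 1300/2001 in ≈ 0.650 in; Ia = 260/2001 in ≈ 0.130 in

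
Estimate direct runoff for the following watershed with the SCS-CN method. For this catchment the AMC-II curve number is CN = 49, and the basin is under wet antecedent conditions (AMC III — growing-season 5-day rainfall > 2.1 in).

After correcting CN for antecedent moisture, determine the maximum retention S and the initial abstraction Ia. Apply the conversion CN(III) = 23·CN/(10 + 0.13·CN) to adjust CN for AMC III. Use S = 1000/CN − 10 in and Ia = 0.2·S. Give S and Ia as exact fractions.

S = 5100/1127 in ≈ 4.525 in; Ia = 1020/1127 in ≈ 0.905 in

Wet (AMC III): CN(III) = 23·49/(10 + 0.13·49) = 1127/(1637/100) = 112700/1637 ≈ 68.845
Max retention: S = 1000/(112700/1637) − 10 = 5100/1127 in (≈ 4.525 in)
Initial abstraction Ia = S/5 = (5100/1127)/5 = 1020/1127 ≈ 0.905 in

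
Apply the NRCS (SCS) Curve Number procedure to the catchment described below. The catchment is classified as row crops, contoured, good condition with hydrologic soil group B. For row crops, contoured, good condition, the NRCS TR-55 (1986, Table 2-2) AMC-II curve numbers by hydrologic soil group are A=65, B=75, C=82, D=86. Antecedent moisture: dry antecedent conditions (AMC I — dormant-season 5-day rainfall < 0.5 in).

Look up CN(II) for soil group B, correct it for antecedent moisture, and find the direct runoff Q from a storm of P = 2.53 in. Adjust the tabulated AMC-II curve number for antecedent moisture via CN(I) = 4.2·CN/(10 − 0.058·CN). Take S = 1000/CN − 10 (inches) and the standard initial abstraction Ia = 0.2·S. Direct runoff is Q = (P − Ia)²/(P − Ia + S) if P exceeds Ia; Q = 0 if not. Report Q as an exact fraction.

NRCS table: row crops, contoured, good condition, soil group B → CN(II) = 75
Dry (AMC I): CN(I) = 4.2·75/(10 − 0.058·75) = 315/(113/20) = 6300/113 ≈ 55.752
Max retention: S = 1000/(6300/113) − 10 = 500/63 in (≈ 7.937 in)
Ia = 0.2S: 0.2·7.937 = 1.587 in (exactly 100/63)
Excess rainfall: 2.530 − 1.587 = 0.943 in; P > Ia so Q > 0
Runoff Q = (P−Ia)²/(P−Ia+S) = (0.943)²/(0.943+7.937) = 35271721/352415700 ≈ 0.100 in

Q = 35271721/352415700 in ≈ 0.100 in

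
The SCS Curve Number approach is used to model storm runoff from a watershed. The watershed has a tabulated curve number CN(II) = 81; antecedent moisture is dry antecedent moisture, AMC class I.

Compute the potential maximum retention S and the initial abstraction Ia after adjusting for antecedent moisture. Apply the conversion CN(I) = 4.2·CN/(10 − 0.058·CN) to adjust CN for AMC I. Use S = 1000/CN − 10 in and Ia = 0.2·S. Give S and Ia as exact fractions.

S = 9500/1701 in ≈ 5.585 in; Ia = 1900/1701 in ≈ 1.117 in

Dry (AMC I): CN(I) = 4.2·81/(10 − 0.058·81) = (1701/5)/(2651/500) = 170100/2651 ≈ 64.164
S = 1000/(170100/2651) − 10 = 9500/1701 in ≈ 5.585 in
Ia = 0.2·(9500/1701) = 1900/1701 in ≈ 1.117 in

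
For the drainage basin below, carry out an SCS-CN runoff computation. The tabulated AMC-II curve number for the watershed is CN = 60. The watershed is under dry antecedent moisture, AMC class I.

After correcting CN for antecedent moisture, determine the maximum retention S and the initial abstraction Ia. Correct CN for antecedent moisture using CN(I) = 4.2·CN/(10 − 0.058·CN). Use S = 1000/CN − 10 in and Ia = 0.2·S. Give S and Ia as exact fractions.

S = 1000/63 in ≈ 15.873 in; Ia = 200/63 in ≈ 3.175 in

CN(I) from CN(II)=60: (4.2·60)/(10 − 0.058·60) = 6300/163 ≈ 38.650
S = 1000/(6300/163) − 10 = 1000/63 in ≈ 15.873 in
Initial abstraction Ia = S/5 = (1000/63)/5 = 200/63 ≈ 3.175 in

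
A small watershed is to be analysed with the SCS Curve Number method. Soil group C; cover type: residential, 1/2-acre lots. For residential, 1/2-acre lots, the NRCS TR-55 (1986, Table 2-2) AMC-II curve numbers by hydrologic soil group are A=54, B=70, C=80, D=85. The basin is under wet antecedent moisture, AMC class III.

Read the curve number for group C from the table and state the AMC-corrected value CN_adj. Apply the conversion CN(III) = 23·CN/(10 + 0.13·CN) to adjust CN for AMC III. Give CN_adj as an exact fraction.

NRCS table: residential, 1/2-acre lots, soil group C → CN(II) = 80
CN(III) from CN(II)=80: (23·80)/(10 + 0.13·80) = 4600/51 ≈ 90.196

CN_adj = 4600/51 ≈ 90.196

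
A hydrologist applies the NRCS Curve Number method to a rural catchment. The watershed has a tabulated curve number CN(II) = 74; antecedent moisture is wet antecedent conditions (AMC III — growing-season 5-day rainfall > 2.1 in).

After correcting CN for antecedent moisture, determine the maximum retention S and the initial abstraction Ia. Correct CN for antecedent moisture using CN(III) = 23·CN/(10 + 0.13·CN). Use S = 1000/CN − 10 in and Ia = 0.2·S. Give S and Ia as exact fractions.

S = 1300/851 in ≈ 1.528 in; Ia = 260/851 in ≈ 0.306 in

Adjust CN=74 to AMC III: 23·74/(10 + 0.13·74) → 1702 ÷ (981/50) = 85100/981 ≈ 86.748
S = 1000/(85100/981) − 10 = 1300/851 in ≈ 1.528 in
Initial abstraction Ia = S/5 = (1300/851)/5 = 260/851 ≈ 0.306 in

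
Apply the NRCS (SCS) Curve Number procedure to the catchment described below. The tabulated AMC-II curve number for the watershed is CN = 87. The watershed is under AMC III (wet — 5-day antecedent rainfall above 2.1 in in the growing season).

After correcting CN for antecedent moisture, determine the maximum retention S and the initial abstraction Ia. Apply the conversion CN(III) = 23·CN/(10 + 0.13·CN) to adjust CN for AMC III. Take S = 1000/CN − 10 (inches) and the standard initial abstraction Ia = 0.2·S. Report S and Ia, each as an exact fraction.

S = 1300/2001 in ≈ 0.650 in; Ia = 260/2001 in ≈ 0.130 in

Adjust CN=87 to AMC III: 23·87/(10 + 0.13·87) → 2001 ÷ (2131/100) = 200100/2131 ≈ 93.900
Retention S: 1000/CN − 10 with CN=93.900 → S = 1300/2001 ≈ 0.650 in
Ia = 0.2S: 0.2·0.650 = 0.130 in (exactly 260/2001)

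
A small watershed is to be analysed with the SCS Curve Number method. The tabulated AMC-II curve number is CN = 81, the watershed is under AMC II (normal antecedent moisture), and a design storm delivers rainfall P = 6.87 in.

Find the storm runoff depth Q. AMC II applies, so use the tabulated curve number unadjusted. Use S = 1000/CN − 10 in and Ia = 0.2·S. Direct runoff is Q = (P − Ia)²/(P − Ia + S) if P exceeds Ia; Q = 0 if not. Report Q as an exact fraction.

Q = 2688111409/573860700 in ≈ 4.684 in

AMC II — tabulated CN = 81 applies directly.
Retention S: 1000/CN − 10 with CN=81.000 → S = 190/81 ≈ 2.346 in
Ia = 0.2S: 0.2·2.346 = 0.469 in (exactly 38/81)
Excess rainfall: 6.870 − 0.469 = 6.401 in; P > Ia so Q > 0
Q: (51847/8100)² ÷ (70847/8100) = 2688111409/573860700 in (≈ 4.684 in)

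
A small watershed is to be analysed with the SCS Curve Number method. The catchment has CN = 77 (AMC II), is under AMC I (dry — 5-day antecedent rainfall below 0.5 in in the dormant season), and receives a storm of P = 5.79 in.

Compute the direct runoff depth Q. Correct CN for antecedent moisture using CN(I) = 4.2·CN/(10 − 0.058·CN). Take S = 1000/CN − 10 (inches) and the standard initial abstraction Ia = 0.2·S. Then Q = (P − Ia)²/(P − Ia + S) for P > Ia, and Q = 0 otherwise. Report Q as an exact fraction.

Q = 498779175049/300154493100 in ≈ 1.662 in

Dry (AMC I): CN(I) = 4.2·77/(10 − 0.058·77) = (1617/5)/(2767/500) = 161700/2767 ≈ 58.439
Retention S: 1000/CN − 10 with CN=58.439 → S = 11500/1617 ≈ 7.112 in
Initial abstraction Ia = S/5 = (11500/1617)/5 = 2300/1617 ≈ 1.422 in
Excess rainfall: 5.790 − 1.422 = 4.368 in; P > Ia so Q > 0
Q: (706243/161700)² ÷ (1856243/161700) = 498779175049/300154493100 in (≈ 1.662 in)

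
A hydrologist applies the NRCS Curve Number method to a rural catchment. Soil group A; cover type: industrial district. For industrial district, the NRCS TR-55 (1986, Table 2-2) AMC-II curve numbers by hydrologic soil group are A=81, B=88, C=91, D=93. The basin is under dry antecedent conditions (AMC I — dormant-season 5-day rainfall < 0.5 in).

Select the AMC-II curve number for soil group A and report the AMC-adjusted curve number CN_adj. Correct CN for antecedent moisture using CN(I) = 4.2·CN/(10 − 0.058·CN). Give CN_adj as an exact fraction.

CN_adj = 170100/2651 ≈ 64.164

NRCS table: industrial district, soil group A → CN(II) = 81
Dry (AMC I): CN(I) = 4.2·81/(10 − 0.058·81) = (1701/5)/(2651/500) = 170100/2651 ≈ 64.164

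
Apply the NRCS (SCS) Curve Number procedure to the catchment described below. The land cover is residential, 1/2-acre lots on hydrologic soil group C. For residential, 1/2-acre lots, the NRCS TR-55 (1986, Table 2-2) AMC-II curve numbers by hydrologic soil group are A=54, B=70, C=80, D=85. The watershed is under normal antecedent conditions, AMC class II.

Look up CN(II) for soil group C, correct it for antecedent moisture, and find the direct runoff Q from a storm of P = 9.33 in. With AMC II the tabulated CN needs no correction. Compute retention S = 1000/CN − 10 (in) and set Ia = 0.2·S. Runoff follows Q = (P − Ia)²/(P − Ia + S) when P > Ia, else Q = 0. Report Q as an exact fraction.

NRCS table: residential, 1/2-acre lots, soil group C → CN(II) = 80
CN(II) = 80; AMC II needs no correction.
Retention S: 1000/CN − 10 with CN=80.000 → S = 5/2 ≈ 2.500 in
Initial abstraction Ia = S/5 = (5/2)/5 = 1/2 ≈ 0.500 in
P − Ia = 9.330 − 0.500 = 883/100 ≈ 8.830 in (> 0, runoff occurs)
Runoff Q = (P−Ia)²/(P−Ia+S) = (8.830)²/(8.830+2.500) = 779689/113300 ≈ 6.882 in

Q = 779689/113300 in ≈ 6.882 in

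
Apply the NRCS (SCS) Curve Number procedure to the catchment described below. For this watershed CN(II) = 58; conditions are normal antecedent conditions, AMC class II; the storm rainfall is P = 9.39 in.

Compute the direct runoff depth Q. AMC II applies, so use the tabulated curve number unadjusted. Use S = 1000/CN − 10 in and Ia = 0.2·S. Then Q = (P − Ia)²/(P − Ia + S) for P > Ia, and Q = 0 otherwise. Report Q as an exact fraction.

AMC II — tabulated CN = 58 applies directly.
Max retention: S = 1000/58 − 10 = 210/29 in (≈ 7.241 in)
Ia = 0.2·(210/29) = 42/29 in ≈ 1.448 in
Since P=9.390 > Ia=1.448: effective rainfall P−Ia = 23031/2900 in
Q: (23031/2900)² ÷ (44031/2900) = 176808987/42563300 in (≈ 4.154 in)

Q = 176808987/42563300 in ≈ 4.154 in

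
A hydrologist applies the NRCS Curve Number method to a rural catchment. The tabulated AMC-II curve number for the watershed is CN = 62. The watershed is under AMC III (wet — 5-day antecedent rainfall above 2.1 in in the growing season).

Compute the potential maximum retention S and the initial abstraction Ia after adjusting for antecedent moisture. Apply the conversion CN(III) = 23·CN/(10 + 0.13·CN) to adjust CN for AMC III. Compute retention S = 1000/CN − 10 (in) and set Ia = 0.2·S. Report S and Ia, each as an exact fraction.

S = 1900/713 in ≈ 2.665 in; Ia = 380/713 in ≈ 0.533 in

Wet (AMC III): CN(III) = 23·62/(10 + 0.13·62) = 1426/(903/50) = 71300/903 ≈ 78.959
Max retention: S = 1000/(71300/903) − 10 = 1900/713 in (≈ 2.665 in)
Initial abstraction Ia = S/5 = (1900/713)/5 = 380/713 ≈ 0.533 in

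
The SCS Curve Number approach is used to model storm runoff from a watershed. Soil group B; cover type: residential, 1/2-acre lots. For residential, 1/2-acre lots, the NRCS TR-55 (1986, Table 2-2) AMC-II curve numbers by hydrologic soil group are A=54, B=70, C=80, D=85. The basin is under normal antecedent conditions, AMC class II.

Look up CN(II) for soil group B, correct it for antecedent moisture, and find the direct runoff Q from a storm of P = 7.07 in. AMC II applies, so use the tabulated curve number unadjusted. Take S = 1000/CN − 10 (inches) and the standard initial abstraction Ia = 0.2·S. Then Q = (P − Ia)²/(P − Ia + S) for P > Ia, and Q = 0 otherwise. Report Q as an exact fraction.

Q = 18913801/5144300 in ≈ 3.677 in

NRCS table: residential, 1/2-acre lots, soil group B → CN(II) = 70
Average conditions: CN = 70 (no AMC adjustment).
S = 1000/70 − 10 = 30/7 in ≈ 4.286 in
Initial abstraction Ia = S/5 = (30/7)/5 = 6/7 ≈ 0.857 in
Since P=7.070 > Ia=0.857: effective rainfall P−Ia = 4349/700 in
Q = (4349/700)²/((4349/700) + 30/7) = (18913801/490000)/(7349/700) = 18913801/5144300 in ≈ 3.677 in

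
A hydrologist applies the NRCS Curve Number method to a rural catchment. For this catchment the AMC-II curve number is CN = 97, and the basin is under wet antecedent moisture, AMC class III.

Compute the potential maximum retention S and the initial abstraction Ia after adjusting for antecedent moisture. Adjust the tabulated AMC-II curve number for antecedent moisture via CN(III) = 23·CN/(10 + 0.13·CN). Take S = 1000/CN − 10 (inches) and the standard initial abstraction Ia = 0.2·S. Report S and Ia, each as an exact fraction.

S = 300/2231 in ≈ 0.134 in; Ia = 60/2231 in ≈ 0.027 in

CN(III) from CN(II)=97: (23·97)/(10 + 0.13·97) = 223100/2261 ≈ 98.673
Retention S: 1000/CN − 10 with CN=98.673 → S = 300/2231 ≈ 0.134 in
Ia = 0.2·(300/2231) = 60/2231 in ≈ 0.027 in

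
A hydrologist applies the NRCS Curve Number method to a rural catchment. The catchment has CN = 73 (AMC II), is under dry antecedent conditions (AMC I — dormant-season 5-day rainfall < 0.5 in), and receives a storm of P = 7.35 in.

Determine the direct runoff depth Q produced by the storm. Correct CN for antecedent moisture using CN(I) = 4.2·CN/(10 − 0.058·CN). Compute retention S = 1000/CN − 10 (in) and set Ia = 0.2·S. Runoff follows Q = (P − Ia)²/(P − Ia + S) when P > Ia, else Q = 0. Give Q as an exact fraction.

Q = 1087450563/501178580 in ≈ 2.170 in

Dry (AMC I): CN(I) = 4.2·73/(10 − 0.058·73) = (1533/5)/(2883/500) = 51100/961 ≈ 53.174
Max retention: S = 1000/(51100/961) − 10 = 4500/511 in (≈ 8.806 in)
Ia = 0.2·(4500/511) = 900/511 in ≈ 1.761 in
Since P=7.350 > Ia=1.761: effective rainfall P−Ia = 57117/10220 in
Q = (57117/10220)²/((57117/10220) + 4500/511) = (3262351689/104448400)/(147117/10220) = 1087450563/501178580 in ≈ 2.170 in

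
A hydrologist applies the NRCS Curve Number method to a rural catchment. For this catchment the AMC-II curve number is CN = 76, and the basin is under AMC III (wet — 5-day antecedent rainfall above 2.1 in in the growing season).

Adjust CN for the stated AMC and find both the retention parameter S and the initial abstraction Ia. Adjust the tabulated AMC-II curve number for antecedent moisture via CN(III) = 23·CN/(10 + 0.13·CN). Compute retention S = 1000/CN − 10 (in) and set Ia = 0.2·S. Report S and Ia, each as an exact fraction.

S = 600/437 in ≈ 1.373 in; Ia = 120/437 in ≈ 0.275 in

CN(III) from CN(II)=76: (23·76)/(10 + 0.13·76) = 43700/497 ≈ 87.928
Retention S: 1000/CN − 10 with CN=87.928 → S = 600/437 ≈ 1.373 in
Ia = 0.2S: 0.2·1.373 = 0.275 in (exactly 120/437)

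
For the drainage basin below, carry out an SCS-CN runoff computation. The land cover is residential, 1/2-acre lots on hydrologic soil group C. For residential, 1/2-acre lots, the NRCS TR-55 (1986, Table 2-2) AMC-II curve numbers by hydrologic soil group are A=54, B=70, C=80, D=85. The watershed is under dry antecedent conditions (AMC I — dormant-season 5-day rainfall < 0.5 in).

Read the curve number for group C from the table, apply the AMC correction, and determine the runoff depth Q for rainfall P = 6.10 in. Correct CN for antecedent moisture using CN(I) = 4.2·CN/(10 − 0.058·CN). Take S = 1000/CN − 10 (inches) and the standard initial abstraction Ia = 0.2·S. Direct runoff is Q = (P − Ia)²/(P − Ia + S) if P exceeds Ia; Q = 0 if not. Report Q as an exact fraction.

NRCS table: residential, 1/2-acre lots, soil group C → CN(II) = 80
CN(I) from CN(II)=80: (4.2·80)/(10 − 0.058·80) = 4200/67 ≈ 62.687
Retention S: 1000/CN − 10 with CN=62.687 → S = 125/21 ≈ 5.952 in
Initial abstraction Ia = S/5 = (125/21)/5 = 25/21 ≈ 1.190 in
P − Ia = 6.100 − 1.190 = 1031/210 ≈ 4.910 in (> 0, runoff occurs)
Q: (1031/210)² ÷ (2281/210) = 1062961/479010 in (≈ 2.219 in)

Q = 1062961/479010 in ≈ 2.219 in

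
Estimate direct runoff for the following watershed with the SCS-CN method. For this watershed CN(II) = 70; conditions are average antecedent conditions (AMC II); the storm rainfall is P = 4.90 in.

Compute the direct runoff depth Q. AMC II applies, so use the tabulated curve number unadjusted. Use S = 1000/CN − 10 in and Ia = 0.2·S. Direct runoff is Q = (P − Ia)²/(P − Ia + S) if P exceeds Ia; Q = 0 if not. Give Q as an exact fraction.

Q = 80089/40810 in ≈ 1.962 in

AMC II — tabulated CN = 70 applies directly.
Retention S: 1000/CN − 10 with CN=70.000 → S = 30/7 ≈ 4.286 in
Ia = 0.2·(30/7) = 6/7 in ≈ 0.857 in
Since P=4.900 > Ia=0.857: effective rainfall P−Ia = 283/70 in
Q: (283/70)² ÷ (583/70) = 80089/40810 in (≈ 1.962 in)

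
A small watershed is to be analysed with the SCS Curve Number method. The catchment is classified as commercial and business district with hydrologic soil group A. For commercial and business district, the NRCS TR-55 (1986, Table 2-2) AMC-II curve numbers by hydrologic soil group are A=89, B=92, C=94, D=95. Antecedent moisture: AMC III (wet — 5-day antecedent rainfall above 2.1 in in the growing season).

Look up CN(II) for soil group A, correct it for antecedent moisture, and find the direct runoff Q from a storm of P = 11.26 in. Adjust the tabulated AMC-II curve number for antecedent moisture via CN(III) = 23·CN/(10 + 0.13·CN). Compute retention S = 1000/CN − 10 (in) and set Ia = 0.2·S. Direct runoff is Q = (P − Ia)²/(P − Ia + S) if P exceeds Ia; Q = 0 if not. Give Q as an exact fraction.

Q = 1302933214521/122457783350 in ≈ 10.640 in

NRCS table: commercial and business district, soil group A → CN(II) = 89
Adjust CN=89 to AMC III: 23·89/(10 + 0.13·89) → 2047 ÷ (2157/100) = 204700/2157 ≈ 94.900
Max retention: S = 1000/(204700/2157) − 10 = 1100/2047 in (≈ 0.537 in)
Initial abstraction Ia = S/5 = (1100/2047)/5 = 220/2047 ≈ 0.107 in
Excess rainfall: 11.260 − 0.107 = 11.153 in; P > Ia so Q > 0
Q: (1141461/102350)² ÷ (1196461/102350) = 1302933214521/122457783350 in (≈ 10.640 in)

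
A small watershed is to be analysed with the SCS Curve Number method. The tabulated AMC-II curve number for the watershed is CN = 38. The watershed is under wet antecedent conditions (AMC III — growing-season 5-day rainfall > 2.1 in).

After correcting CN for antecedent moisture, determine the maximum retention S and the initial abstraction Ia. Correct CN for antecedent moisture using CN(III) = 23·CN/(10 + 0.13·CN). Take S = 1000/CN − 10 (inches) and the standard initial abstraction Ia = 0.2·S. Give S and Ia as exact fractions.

CN(III) from CN(II)=38: (23·38)/(10 + 0.13·38) = 43700/747 ≈ 58.501
S = 1000/(43700/747) − 10 = 3100/437 in ≈ 7.094 in
Ia = 0.2S: 0.2·7.094 = 1.419 in (exactly 620/437)

S = 3100/437 in ≈ 7.094 in; Ia = 620/437 in ≈ 1.419 in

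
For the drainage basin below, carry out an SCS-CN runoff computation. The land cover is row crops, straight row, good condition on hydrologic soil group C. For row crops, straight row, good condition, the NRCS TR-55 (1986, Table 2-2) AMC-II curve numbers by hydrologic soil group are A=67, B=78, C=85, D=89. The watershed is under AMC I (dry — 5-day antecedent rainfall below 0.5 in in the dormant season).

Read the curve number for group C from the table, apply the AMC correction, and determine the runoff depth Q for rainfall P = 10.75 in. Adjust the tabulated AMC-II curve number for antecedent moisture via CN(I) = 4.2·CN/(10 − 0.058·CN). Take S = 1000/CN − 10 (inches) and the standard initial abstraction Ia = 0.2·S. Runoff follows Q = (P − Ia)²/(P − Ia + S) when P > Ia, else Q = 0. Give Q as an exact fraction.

NRCS table: row crops, straight row, good condition, soil group C → CN(II) = 85
Dry (AMC I): CN(I) = 4.2·85/(10 − 0.058·85) = 357/(507/100) = 11900/169 ≈ 70.414
S = 1000/(11900/169) − 10 = 500/119 in ≈ 4.202 in
Ia = 0.2·(500/119) = 100/119 in ≈ 0.840 in
Excess rainfall: 10.750 − 0.840 = 9.910 in; P > Ia so Q > 0
Q = (4717/476)²/((4717/476) + 500/119) = (22250089/226576)/(6717/476) = 22250089/3197292 in ≈ 6.959 in

Q = 22250089/3197292 in ≈ 6.959 in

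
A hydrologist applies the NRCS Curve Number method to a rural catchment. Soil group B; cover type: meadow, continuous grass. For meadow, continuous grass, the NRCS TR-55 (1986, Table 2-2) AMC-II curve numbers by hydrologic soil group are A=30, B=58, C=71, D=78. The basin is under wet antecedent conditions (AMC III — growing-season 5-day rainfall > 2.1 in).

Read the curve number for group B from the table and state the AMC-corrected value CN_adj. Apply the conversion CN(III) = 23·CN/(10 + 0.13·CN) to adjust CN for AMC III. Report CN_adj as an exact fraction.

CN_adj = 66700/877 ≈ 76.055

NRCS table: meadow, continuous grass, soil group B → CN(II) = 58
CN(III) from CN(II)=58: (23·58)/(10 + 0.13·58) = 66700/877 ≈ 76.055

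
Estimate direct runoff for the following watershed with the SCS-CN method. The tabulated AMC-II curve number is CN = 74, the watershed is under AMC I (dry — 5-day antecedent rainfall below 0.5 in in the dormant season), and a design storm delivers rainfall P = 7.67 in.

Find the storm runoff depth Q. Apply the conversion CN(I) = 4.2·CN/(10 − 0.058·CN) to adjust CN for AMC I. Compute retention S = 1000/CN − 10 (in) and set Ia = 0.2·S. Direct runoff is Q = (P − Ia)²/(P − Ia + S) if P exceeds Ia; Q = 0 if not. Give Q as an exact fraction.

Q = 16701368437/6670001100 in ≈ 2.504 in

Adjust CN=74 to AMC I: 4.2·74/(10 − 0.058·74) → (1554/5) ÷ (1427/250) = 77700/1427 ≈ 54.450
Max retention: S = 1000/(77700/1427) − 10 = 6500/777 in (≈ 8.366 in)
Initial abstraction Ia = S/5 = (6500/777)/5 = 1300/777 ≈ 1.673 in
Excess rainfall: 7.670 − 1.673 = 5.997 in; P > Ia so Q > 0
Q: (465959/77700)² ÷ (1115959/77700) = 16701368437/6670001100 in (≈ 2.504 in)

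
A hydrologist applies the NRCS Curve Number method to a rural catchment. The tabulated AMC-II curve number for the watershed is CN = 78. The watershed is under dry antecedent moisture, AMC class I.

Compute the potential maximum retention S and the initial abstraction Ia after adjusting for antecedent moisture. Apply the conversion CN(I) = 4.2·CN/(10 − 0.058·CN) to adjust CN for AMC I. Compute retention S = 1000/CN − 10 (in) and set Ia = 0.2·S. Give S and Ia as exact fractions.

S = 5500/819 in ≈ 6.716 in; Ia = 1100/819 in ≈ 1.343 in

CN(I) from CN(II)=78: (4.2·78)/(10 − 0.058·78) = 81900/1369 ≈ 59.825
Max retention: S = 1000/(81900/1369) − 10 = 5500/819 in (≈ 6.716 in)
Ia = 0.2S: 0.2·6.716 = 1.343 in (exactly 1100/819)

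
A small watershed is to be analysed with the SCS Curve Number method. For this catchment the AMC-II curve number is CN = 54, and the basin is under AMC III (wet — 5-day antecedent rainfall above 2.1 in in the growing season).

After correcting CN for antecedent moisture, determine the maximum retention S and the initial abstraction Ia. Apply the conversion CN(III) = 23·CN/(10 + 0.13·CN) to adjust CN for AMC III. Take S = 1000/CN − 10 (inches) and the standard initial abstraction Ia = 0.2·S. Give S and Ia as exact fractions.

Wet (AMC III): CN(III) = 23·54/(10 + 0.13·54) = 1242/(851/50) = 2700/37 ≈ 72.973
Retention S: 1000/CN − 10 with CN=72.973 → S = 100/27 ≈ 3.704 in
Ia = 0.2S: 0.2·3.704 = 0.741 in (exactly 20/27)

S = 100/27 in ≈ 3.704 in; Ia = 20/27 in ≈ 0.741 in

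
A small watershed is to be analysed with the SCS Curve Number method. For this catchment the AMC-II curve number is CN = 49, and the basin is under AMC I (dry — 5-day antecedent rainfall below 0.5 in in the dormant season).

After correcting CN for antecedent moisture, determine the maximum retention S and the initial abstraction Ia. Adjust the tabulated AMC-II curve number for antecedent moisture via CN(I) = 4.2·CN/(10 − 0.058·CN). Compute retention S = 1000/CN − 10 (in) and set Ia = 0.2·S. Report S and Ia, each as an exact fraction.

Dry (AMC I): CN(I) = 4.2·49/(10 − 0.058·49) = (1029/5)/(3579/500) = 34300/1193 ≈ 28.751
Retention S: 1000/CN − 10 with CN=28.751 → S = 8500/343 ≈ 24.781 in
Ia = 0.2·(8500/343) = 1700/343 in ≈ 4.956 in

S = 8500/343 in ≈ 24.781 in; Ia = 1700/343 in ≈ 4.956 in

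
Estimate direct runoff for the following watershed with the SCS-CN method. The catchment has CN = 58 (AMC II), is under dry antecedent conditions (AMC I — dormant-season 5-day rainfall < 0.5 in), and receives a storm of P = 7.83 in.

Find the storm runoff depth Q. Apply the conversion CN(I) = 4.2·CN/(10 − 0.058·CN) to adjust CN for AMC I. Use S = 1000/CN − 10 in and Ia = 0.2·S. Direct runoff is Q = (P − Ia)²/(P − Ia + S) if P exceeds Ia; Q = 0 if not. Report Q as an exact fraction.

Q = 161467849/181850300 in ≈ 0.888 in

Dry (AMC I): CN(I) = 4.2·58/(10 − 0.058·58) = (1218/5)/(1659/250) = 2900/79 ≈ 36.709
Retention S: 1000/CN − 10 with CN=36.709 → S = 500/29 ≈ 17.241 in
Initial abstraction Ia = S/5 = (500/29)/5 = 100/29 ≈ 3.448 in
Excess rainfall: 7.830 − 3.448 = 4.382 in; P > Ia so Q > 0
Q: (12707/2900)² ÷ (62707/2900) = 161467849/181850300 in (≈ 0.888 in)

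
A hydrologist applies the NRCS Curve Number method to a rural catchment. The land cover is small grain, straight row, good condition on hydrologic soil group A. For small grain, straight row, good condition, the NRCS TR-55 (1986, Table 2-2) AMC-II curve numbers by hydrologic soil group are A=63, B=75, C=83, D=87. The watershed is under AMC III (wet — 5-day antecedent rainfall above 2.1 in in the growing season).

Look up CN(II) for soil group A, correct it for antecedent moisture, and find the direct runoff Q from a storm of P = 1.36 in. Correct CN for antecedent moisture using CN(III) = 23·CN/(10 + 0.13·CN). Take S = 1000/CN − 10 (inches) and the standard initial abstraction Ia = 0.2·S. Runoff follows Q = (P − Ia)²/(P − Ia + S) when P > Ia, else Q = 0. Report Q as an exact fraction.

NRCS table: small grain, straight row, good condition, soil group A → CN(II) = 63
Wet (AMC III): CN(III) = 23·63/(10 + 0.13·63) = 1449/(1819/100) = 144900/1819 ≈ 79.659
S = 1000/(144900/1819) − 10 = 3700/1449 in ≈ 2.553 in
Ia = 0.2·(3700/1449) = 740/1449 in ≈ 0.511 in
Since P=1.360 > Ia=0.511: effective rainfall P−Ia = 30766/36225 in
Q: (30766/36225)² ÷ (123266/36225) = 473273378/2232655425 in (≈ 0.212 in)

Q = 473273378/2232655425 in ≈ 0.212 in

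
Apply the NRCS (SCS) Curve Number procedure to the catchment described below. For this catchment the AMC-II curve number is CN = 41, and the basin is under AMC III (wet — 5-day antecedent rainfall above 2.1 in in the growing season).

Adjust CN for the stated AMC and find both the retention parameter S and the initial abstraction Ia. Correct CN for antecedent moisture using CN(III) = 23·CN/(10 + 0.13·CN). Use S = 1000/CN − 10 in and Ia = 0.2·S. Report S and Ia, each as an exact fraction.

S = 5900/943 in ≈ 6.257 in; Ia = 1180/943 in ≈ 1.251 in

Adjust CN=41 to AMC III: 23·41/(10 + 0.13·41) → 943 ÷ (1533/100) = 94300/1533 ≈ 61.513
Retention S: 1000/CN − 10 with CN=61.513 → S = 5900/943 ≈ 6.257 in
Ia = 0.2S: 0.2·6.257 = 1.251 in (exactly 1180/943)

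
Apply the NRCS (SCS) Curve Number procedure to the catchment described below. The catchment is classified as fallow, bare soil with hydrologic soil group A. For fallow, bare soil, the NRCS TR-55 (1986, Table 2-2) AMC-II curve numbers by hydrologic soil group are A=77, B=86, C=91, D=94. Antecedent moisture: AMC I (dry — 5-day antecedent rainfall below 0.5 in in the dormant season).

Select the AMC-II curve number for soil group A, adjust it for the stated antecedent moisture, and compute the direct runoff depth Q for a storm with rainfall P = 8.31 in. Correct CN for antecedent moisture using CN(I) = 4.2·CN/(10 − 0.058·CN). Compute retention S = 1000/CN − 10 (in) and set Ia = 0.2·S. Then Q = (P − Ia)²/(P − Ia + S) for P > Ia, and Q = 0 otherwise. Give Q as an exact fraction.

Q = 1240387830529/366044655900 in ≈ 3.389 in

NRCS table: fallow, bare soil, soil group A → CN(II) = 77
Adjust CN=77 to AMC I: 4.2·77/(10 − 0.058·77) → (1617/5) ÷ (2767/500) = 161700/2767 ≈ 58.439
S = 1000/(161700/2767) − 10 = 11500/1617 in ≈ 7.112 in
Ia = 0.2S: 0.2·7.112 = 1.422 in (exactly 2300/1617)
Excess rainfall: 8.310 − 1.422 = 6.888 in; P > Ia so Q > 0
Runoff Q = (P−Ia)²/(P−Ia+S) = (6.888)²/(6.888+7.112) = 1240387830529/366044655900 ≈ 3.389 in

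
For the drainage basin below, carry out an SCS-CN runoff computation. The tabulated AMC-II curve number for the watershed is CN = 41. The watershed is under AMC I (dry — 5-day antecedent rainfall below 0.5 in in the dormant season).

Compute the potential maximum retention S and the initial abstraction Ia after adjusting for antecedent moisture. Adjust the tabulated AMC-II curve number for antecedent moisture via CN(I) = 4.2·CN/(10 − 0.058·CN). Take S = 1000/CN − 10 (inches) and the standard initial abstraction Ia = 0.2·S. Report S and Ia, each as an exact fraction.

CN(I) from CN(II)=41: (4.2·41)/(10 − 0.058·41) = 86100/3811 ≈ 22.592
S = 1000/(86100/3811) − 10 = 29500/861 in ≈ 34.262 in
Ia = 0.2S: 0.2·34.262 = 6.852 in (exactly 5900/861)

S = 29500/861 in ≈ 34.262 in; Ia = 5900/861 in ≈ 6.852 in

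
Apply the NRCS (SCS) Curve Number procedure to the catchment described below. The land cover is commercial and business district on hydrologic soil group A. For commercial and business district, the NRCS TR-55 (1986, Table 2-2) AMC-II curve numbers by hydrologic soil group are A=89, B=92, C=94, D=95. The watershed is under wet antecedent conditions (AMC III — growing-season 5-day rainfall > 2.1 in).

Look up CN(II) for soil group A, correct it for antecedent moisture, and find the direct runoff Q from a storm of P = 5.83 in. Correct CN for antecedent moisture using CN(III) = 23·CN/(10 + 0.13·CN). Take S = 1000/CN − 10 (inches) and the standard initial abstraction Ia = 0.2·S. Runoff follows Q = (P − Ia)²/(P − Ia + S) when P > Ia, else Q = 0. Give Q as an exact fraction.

Q = 124743663891/23845707700 in ≈ 5.231 in

NRCS table: commercial and business district, soil group A → CN(II) = 89
CN(III) from CN(II)=89: (23·89)/(10 + 0.13·89) = 204700/2157 ≈ 94.900
S = 1000/(204700/2157) − 10 = 1100/2047 in ≈ 0.537 in
Ia = 0.2S: 0.2·0.537 = 0.107 in (exactly 220/2047)
Excess rainfall: 5.830 − 0.107 = 5.723 in; P > Ia so Q > 0
Q: (1171401/204700)² ÷ (1281401/204700) = 124743663891/23845707700 in (≈ 5.231 in)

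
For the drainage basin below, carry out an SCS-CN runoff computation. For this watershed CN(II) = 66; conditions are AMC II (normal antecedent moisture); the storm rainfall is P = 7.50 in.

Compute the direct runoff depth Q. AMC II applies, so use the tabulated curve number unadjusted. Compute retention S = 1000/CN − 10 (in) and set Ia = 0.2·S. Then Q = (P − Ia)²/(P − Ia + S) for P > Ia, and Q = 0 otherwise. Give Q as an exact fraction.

Average conditions: CN = 66 (no AMC adjustment).
Max retention: S = 1000/66 − 10 = 170/33 in (≈ 5.152 in)
Ia = 0.2S: 0.2·5.152 = 1.030 in (exactly 34/33)
P − Ia = 7.500 − 1.030 = 427/66 ≈ 6.470 in (> 0, runoff occurs)
Q: (427/66)² ÷ (767/66) = 182329/50622 in (≈ 3.602 in)

Q = 182329/50622 in ≈ 3.602 in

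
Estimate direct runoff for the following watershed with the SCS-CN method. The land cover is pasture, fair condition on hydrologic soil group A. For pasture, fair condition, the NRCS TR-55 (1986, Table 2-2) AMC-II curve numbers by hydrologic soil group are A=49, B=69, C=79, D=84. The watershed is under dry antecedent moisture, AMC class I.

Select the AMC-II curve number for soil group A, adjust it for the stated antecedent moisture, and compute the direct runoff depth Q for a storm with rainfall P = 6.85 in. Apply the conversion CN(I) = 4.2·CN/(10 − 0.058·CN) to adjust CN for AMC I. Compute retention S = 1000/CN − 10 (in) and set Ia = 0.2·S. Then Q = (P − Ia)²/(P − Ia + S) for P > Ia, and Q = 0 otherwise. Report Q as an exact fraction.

NRCS table: pasture, fair condition, soil group A → CN(II) = 49
CN(I) from CN(II)=49: (4.2·49)/(10 − 0.058·49) = 34300/1193 ≈ 28.751
Max retention: S = 1000/(34300/1193) − 10 = 8500/343 in (≈ 24.781 in)
Initial abstraction Ia = S/5 = (8500/343)/5 = 1700/343 ≈ 4.956 in
Excess rainfall: 6.850 − 4.956 = 1.894 in; P > Ia so Q > 0
Runoff Q = (P−Ia)²/(P−Ia+S) = (1.894)²/(1.894+24.781) = 168766081/1255318260 ≈ 0.134 in

Q = 168766081/1255318260 in ≈ 0.134 in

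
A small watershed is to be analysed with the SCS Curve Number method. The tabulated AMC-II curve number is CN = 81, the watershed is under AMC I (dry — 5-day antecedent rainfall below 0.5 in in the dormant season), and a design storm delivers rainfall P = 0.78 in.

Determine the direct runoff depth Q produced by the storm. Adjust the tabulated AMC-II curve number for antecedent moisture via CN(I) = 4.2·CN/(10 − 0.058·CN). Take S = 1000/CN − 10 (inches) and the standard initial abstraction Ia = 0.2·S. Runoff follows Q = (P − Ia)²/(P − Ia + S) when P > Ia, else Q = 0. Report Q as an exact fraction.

Q = 0 in ≈ 0.000 in

Adjust CN=81 to AMC I: 4.2·81/(10 − 0.058·81) → (1701/5) ÷ (2651/500) = 170100/2651 ≈ 64.164
S = 1000/(170100/2651) − 10 = 9500/1701 in ≈ 5.585 in
Initial abstraction Ia = S/5 = (9500/1701)/5 = 1900/1701 ≈ 1.117 in
P = 0.780 ≤ Ia = 1.117 in: entire storm abstracted, Q = 0.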